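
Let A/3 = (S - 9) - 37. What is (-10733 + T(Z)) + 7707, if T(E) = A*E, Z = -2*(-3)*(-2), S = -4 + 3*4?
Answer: -1658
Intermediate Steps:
S = 8 (S = -4 + 12 = 8)
Z = -12 (Z = 6*(-2) = -12)
A = -114 (A = 3*((8 - 9) - 37) = 3*(-1 - 37) = 3*(-38) = -114)
T(E) = -114*E
(-10733 + T(Z)) + 7707 = (-10733 - 114*(-12)) + 7707 = (-10733 + 1368) + 7707 = -9365 + 7707 = -1658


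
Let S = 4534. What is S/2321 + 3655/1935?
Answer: 80263/20889 ≈ 3.8424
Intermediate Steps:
S/2321 + 3655/1935 = 4534/2321 + 3655/1935 = 4534*(1/2321) + 3655*(1/1935) = 4534/2321 + 17/9 = 80263/20889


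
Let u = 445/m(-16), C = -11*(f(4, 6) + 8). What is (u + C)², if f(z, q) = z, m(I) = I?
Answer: 6538249/256 ≈ 25540.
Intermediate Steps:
C = -132 (C = -11*(4 + 8) = -11*12 = -132)
u = -445/16 (u = 445/(-16) = 445*(-1/16) = -445/16 ≈ -27.813)
(u + C)² = (-445/16 - 132)² = (-2557/16)² = 6538249/256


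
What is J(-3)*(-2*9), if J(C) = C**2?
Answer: -162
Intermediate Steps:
J(-3)*(-2*9) = (-3)**2*(-2*9) = 9*(-18) = -162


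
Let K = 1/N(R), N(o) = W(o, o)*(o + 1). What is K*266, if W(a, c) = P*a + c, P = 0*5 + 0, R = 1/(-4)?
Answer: -4256/3 ≈ -1418.7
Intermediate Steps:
R = -¼ ≈ -0.25000
P = 0 (P = 0 + 0 = 0)
W(a, c) = c (W(a, c) = 0*a + c = 0 + c = c)
N(o) = o*(1 + o) (N(o) = o*(o + 1) = o*(1 + o))
K = -16/3 (K = 1/(-(1 - ¼)/4) = 1/(-¼*¾) = 1/(-3/16) = -16/3 ≈ -5.3333)
K*266 = -16/3*266 = -4256/3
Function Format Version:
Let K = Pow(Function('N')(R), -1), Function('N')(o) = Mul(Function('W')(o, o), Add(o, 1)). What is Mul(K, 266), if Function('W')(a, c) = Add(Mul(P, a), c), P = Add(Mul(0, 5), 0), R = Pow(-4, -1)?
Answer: Rational(-4256, 3) ≈ -1418.7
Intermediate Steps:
R = Rational(-1, 4) ≈ -0.25000
P = 0 (P = Add(0, 0) = 0)
Function('W')(a, c) = c (Function('W')(a, c) = Add(Mul(0, a), c) = Add(0, c) = c)
Function('N')(o) = Mul(o, Add(1, o)) (Function('N')(o) = Mul(o, Add(o, 1)) = Mul(o, Add(1, o)))
K = Rational(-16, 3) (K = Pow(Mul(Rational(-1, 4), Add(1, Rational(-1, 4))), -1) = Pow(Mul(Rational(-1, 4), Rational(3, 4)), -1) = Pow(Rational(-3, 16), -1) = Rational(-16, 3) ≈ -5.3333)
Mul(K, 266) = Mul(Rational(-16, 3), 266) = Rational(-4256, 3)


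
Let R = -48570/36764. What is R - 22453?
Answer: -412755331/18382 ≈ -22454.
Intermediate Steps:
R = -24285/18382 (R = -48570*1/36764 = -24285/18382 ≈ -1.3211)
R - 22453 = -24285/18382 - 22453 = -412755331/18382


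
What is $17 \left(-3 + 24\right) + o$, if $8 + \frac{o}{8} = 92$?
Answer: $1029$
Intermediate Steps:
$o = 672$ ($o = -64 + 8 \cdot 92 = -64 + 736 = 672$)
$17 \left(-3 + 24\right) + o = 17 \left(-3 + 24\right) + 672 = 17 \cdot 21 + 672 = 357 + 672 = 1029$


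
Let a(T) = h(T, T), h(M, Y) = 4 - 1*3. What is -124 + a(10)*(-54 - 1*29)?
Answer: -207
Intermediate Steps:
h(M, Y) = 1 (h(M, Y) = 4 - 3 = 1)
a(T) = 1
-124 + a(10)*(-54 - 1*29) = -124 + 1*(-54 - 1*29) = -124 + 1*(-54 - 29) = -124 + 1*(-83) = -124 - 83 = -207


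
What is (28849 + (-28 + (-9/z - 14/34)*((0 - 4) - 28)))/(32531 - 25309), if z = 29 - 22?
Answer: 3436163/859418 ≈ 3.9982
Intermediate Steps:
z = 7
(28849 + (-28 + (-9/z - 14/34)*((0 - 4) - 28)))/(32531 - 25309) = (28849 + (-28 + (-9/7 - 14/34)*((0 - 4) - 28)))/(32531 - 25309) = (28849 + (-28 + (-9*1/7 - 14*1/34)*(-4 - 28)))/7222 = (28849 + (-28 + (-9/7 - 7/17)*(-32)))*(1/7222) = (28849 + (-28 - 202/119*(-32)))*(1/7222) = (28849 + (-28 + 6464/119))*(1/7222) = (28849 + 3132/119)*(1/7222) = (3436163/119)*(1/7222) = 3436163/859418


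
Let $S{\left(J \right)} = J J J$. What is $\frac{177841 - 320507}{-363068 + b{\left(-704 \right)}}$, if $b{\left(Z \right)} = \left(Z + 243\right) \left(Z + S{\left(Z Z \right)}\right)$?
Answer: $\frac{71333}{28061241705421097790} \approx 2.542 \cdot 10^{-15}$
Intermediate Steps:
$S{\left(J \right)} = J^{3}$ ($S{\left(J \right)} = J^{2} J = J^{3}$)
$b{\left(Z \right)} = \left(243 + Z\right) \left(Z + Z^{6}\right)$ ($b{\left(Z \right)} = \left(Z + 243\right) \left(Z + \left(Z Z\right)^{3}\right) = \left(243 + Z\right) \left(Z + \left(Z^{2}\right)^{3}\right) = \left(243 + Z\right) \left(Z + Z^{6}\right)$)
$\frac{177841 - 320507}{-363068 + b{\left(-704 \right)}} = \frac{177841 - 320507}{-363068 - 704 \left(243 - 704 + \left(-704\right)^{6} + 243 \left(-704\right)^{5}\right)} = - \frac{142666}{-363068 - 704 \left(243 - 704 + 121740744925904896 + 243 \left(-172927194497024\right)\right)} = - \frac{142666}{-363068 - 704 \left(243 - 704 + 121740744925904896 - 42021308262776832\right)} = - \frac{142666}{-363068 - 56122483410841832512} = - \frac{142666}{-56122483410842195580} = \left(-142666\right) \left(- \frac{1}{56122483410842195580}\right) = \frac{71333}{28061241705421097790}$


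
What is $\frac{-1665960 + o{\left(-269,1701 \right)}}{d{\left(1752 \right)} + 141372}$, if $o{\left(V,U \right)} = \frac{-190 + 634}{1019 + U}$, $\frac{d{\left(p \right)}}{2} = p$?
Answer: $- \frac{377617563}{32838560} \approx -11.499$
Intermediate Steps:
$d{\left(p \right)} = 2 p$
$o{\left(V,U \right)} = \frac{444}{1019 + U}$
$\frac{-1665960 + o{\left(-269,1701 \right)}}{d{\left(1752 \right)} + 141372} = \frac{-1665960 + \frac{444}{1019 + 1701}}{2 \cdot 1752 + 141372} = \frac{-1665960 + \frac{444}{2720}}{3504 + 141372} = \frac{-1665960 + 444 \cdot \frac{1}{2720}}{144876} = \left(-1665960 + \frac{111}{680}\right) \frac{1}{144876} = \left(- \frac{1132852689}{680}\right) \frac{1}{144876} = - \frac{377617563}{32838560}$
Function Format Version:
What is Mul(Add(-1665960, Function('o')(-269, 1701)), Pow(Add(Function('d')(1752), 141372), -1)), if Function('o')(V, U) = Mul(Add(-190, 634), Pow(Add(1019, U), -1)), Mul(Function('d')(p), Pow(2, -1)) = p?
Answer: Rational(-377617563, 32838560) ≈ -11.499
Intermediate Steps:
Function('d')(p) = Mul(2, p)
Function('o')(V, U) = Mul(444, Pow(Add(1019, U), -1))
Mul(Add(-1665960, Function('o')(-269, 1701)), Pow(Add(Function('d')(1752), 141372), -1)) = Mul(Add(-1665960, Mul(444, Pow(Add(1019, 1701), -1))), Pow(Add(Mul(2, 1752), 141372), -1)) = Mul(Add(-1665960, Mul(444, Pow(2720, -1))), Pow(Add(3504, 141372), -1)) = Mul(Add(-1665960, Mul(444, Rational(1, 2720))), Pow(144876, -1)) = Mul(Add(-1665960, Rational(111, 680)), Rational(1, 144876)) = Mul(Rational(-1132852689, 680), Rational(1, 144876)) = Rational(-377617563, 32838560)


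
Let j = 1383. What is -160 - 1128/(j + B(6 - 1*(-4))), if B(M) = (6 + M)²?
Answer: -263368/1639 ≈ -160.69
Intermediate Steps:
-160 - 1128/(j + B(6 - 1*(-4))) = -160 - 1128/(1383 + (6 + (6 - 1*(-4)))²) = -160 - 1128/(1383 + (6 + (6 + 4))²) = -160 - 1128/(1383 + (6 + 10)²) = -160 - 1128/(1383 + 16²) = -160 - 1128/(1383 + 256) = -160 - 1128/1639 = -263368/1639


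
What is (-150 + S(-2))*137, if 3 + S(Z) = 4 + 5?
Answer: -19728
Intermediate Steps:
S(Z) = 6 (S(Z) = -3 + (4 + 5) = -3 + 9 = 6)
(-150 + S(-2))*137 = (-150 + 6)*137 = -144*137 = -19728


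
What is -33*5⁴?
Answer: -20625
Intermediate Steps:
-33*5⁴ = -33*625 = -20625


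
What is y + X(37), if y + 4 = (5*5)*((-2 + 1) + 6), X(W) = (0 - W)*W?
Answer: -1248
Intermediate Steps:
X(W) = -W² (X(W) = (-W)*W = -W²)
y = 121 (y = -4 + (5*5)*((-2 + 1) + 6) = -4 + 25*(-1 + 6) = -4 + 25*5 = -4 + 125 = 121)
y + X(37) = 121 - 1*37² = 121 - 1*1369 = 121 - 1369 = -1248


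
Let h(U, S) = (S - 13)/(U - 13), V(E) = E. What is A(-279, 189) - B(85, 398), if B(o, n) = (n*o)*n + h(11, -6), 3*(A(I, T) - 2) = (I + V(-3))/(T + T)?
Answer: -5089523449/378 ≈ -1.3464e+7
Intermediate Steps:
h(U, S) = (-13 + S)/(-13 + U)
A(I, T) = 2 + (-3 + I)/(6*T) (A(I, T) = 2 + ((I - 3)/(T + T))/3 = 2 + ((-3 + I)/((2*T)))/3 = 2 + ((-3 + I)*(1/(2*T)))/3 = 2 + ((-3 + I)/(2*T))/3 = 2 + (-3 + I)/(6*T))
B(o, n) = 19/2 + o*n² (B(o, n) = (n*o)*n + (-13 - 6)/(-13 + 11) = o*n² - 19/(-2) = o*n² - ½*(-19) = o*n² + 19/2 = 19/2 + o*n²)
A(-279, 189) - B(85, 398) = (⅙)*(-3 - 279 + 12*189)/189 - (19/2 + 85*398²) = (⅙)*(1/189)*(-3 - 279 + 2268) - (19/2 + 85*158404) = (⅙)*(1/189)*1986 - (19/2 + 13464340) = 331/189 - 1*26928699/2 = 331/189 - 26928699/2 = -5089523449/378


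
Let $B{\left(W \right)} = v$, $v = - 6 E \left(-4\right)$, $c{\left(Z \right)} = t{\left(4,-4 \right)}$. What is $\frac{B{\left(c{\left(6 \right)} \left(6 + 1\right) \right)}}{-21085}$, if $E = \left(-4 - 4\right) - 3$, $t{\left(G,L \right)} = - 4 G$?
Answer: $\frac{264}{21085} \approx 0.012521$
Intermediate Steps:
$E = -11$ ($E = -8 - 3 = -11$)
$c{\left(Z \right)} = -16$ ($c{\left(Z \right)} = \left(-4\right) 4 = -16$)
$v = -264$ ($v = \left(-6\right) \left(-11\right) \left(-4\right) = 66 \left(-4\right) = -264$)
$B{\left(W \right)} = -264$
$\frac{B{\left(c{\left(6 \right)} \left(6 + 1\right) \right)}}{-21085} = - \frac{264}{-21085} = \left(-264\right) \left(- \frac{1}{21085}\right) = \frac{264}{21085}$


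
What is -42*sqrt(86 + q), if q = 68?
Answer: -42*sqrt(154) ≈ -521.21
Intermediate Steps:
-42*sqrt(86 + q) = -42*sqrt(86 + 68) = -42*sqrt(154)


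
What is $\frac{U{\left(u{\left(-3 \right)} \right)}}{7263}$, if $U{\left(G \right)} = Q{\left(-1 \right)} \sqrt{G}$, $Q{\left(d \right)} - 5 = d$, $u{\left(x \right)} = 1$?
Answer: $\frac{4}{7263} \approx 0.00055074$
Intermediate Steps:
$Q{\left(d \right)} = 5 + d$
$U{\left(G \right)} = 4 \sqrt{G}$ ($U{\left(G \right)} = \left(5 - 1\right) \sqrt{G} = 4 \sqrt{G}$)
$\frac{U{\left(u{\left(-3 \right)} \right)}}{7263} = \frac{4 \sqrt{1}}{7263} = 4 \cdot 1 \cdot \frac{1}{7263} = 4 \cdot \frac{1}{7263} = \frac{4}{7263}$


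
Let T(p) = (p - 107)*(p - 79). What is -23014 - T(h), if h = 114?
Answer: -23259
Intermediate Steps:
T(p) = (-107 + p)*(-79 + p)
-23014 - T(h) = -23014 - (8453 + 114² - 186*114) = -23014 - (8453 + 12996 - 21204) = -23014 - 1*245 = -23014 - 245 = -23259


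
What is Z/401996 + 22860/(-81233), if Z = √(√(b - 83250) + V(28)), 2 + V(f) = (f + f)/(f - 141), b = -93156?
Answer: -22860/81233 + √(-31866 + 12769*I*√176406)/45425548 ≈ -0.28138 + 3.6156e-5*I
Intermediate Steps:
V(f) = -2 + 2*f/(-141 + f) (V(f) = -2 + (f + f)/(f - 141) = -2 + (2*f)/(-141 + f) = -2 + 2*f/(-141 + f))
Z = √(-282/113 + I*√176406) (Z = √(√(-93156 - 83250) + 282/(-141 + 28)) = √(√(-176406) + 282/(-113)) = √(I*√176406 + 282*(-1/113)) = √(I*√176406 - 282/113) = √(-282/113 + I*√176406) ≈ 14.449 + 14.535*I)
Z/401996 + 22860/(-81233) = (√(-31866 + 12769*I*√176406)/113)/401996 + 22860/(-81233) = (√(-31866 + 12769*I*√176406)/113)*(1/401996) + 22860*(-1/81233) = √(-31866 + 12769*I*√176406)/45425548 - 22860/81233 = -22860/81233 + √(-31866 + 12769*I*√176406)/45425548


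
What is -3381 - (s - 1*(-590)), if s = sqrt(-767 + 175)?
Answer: -3971 - 4*I*sqrt(37) ≈ -3971.0 - 24.331*I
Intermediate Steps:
s = 4*I*sqrt(37) (s = sqrt(-592) = 4*I*sqrt(37) ≈ 24.331*I)
-3381 - (s - 1*(-590)) = -3381 - (4*I*sqrt(37) - 1*(-590)) = -3381 - (4*I*sqrt(37) + 590) = -3381 - (590 + 4*I*sqrt(37)) = -3381 + (-590 - 4*I*sqrt(37)) = -3971 - 4*I*sqrt(37)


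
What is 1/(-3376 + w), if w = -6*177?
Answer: -1/4438 ≈ -0.00022533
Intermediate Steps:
w = -1062
1/(-3376 + w) = 1/(-3376 - 1062) = 1/(-4438) = -1/4438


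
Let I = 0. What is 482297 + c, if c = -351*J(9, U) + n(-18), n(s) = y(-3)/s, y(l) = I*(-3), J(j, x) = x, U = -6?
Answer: 484403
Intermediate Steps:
y(l) = 0 (y(l) = 0*(-3) = 0)
n(s) = 0 (n(s) = 0/s = 0)
c = 2106 (c = -351*(-6) + 0 = 2106 + 0 = 2106)
482297 + c = 482297 + 2106 = 484403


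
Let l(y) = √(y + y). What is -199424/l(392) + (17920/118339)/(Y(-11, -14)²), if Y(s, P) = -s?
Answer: -713888885824/100233133 ≈ -7122.3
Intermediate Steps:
l(y) = √2*√y (l(y) = √(2*y) = √2*√y)
-199424/l(392) + (17920/118339)/(Y(-11, -14)²) = -199424/(√2*√392) + (17920/118339)/((-1*(-11))²) = -199424/(√2*(14*√2)) + (17920*(1/118339))/(11²) = -199424/28 + (17920/118339)/121 = -199424*1/28 + (17920/118339)*(1/121) = -49856/7 + 17920/14319019 = -713888885824/100233133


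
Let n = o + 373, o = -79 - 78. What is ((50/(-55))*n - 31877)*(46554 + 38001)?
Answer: -29831595885/11 ≈ -2.7120e+9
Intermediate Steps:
o = -157
n = 216 (n = -157 + 373 = 216)
((50/(-55))*n - 31877)*(46554 + 38001) = ((50/(-55))*216 - 31877)*(46554 + 38001) = ((50*(-1/55))*216 - 31877)*84555 = (-10/11*216 - 31877)*84555 = (-2160/11 - 31877)*84555 = -352807/11*84555 = -29831595885/11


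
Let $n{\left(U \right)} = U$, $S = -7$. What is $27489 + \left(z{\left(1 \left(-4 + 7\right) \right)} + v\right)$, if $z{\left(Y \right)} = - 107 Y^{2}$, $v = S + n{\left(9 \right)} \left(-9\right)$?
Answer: $26438$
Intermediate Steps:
$v = -88$ ($v = -7 + 9 \left(-9\right) = -7 - 81 = -88$)
$27489 + \left(z{\left(1 \left(-4 + 7\right) \right)} + v\right) = 27489 - \left(88 + 107 \left(1 \left(-4 + 7\right)\right)^{2}\right) = 27489 - \left(88 + 107 \left(1 \cdot 3\right)^{2}\right) = 27489 - \left(88 + 107 \cdot 3^{2}\right) = 27489 - 1051 = 26438$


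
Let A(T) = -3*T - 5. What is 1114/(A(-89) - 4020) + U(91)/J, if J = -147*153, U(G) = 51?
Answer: -247516/828639 ≈ -0.29870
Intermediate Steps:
A(T) = -5 - 3*T
J = -22491
1114/(A(-89) - 4020) + U(91)/J = 1114/((-5 - 3*(-89)) - 4020) + 51/(-22491) = 1114/((-5 + 267) - 4020) + 51*(-1/22491) = 1114/(262 - 4020) - 1/441 = 1114/(-3758) - 1/441 = 1114*(-1/3758) - 1/441 = -557/1879 - 1/441 = -247516/828639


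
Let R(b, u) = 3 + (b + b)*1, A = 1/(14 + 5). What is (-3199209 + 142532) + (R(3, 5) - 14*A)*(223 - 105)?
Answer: -58058337/19 ≈ -3.0557e+6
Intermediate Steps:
A = 1/19 ≈ 0.052632
R(b, u) = 3 + 2*b (R(b, u) = 3 + (2*b)*1 = 3 + 2*b)
(-3199209 + 142532) + (R(3, 5) - 14*A)*(223 - 105) = (-3199209 + 142532) + ((3 + 2*3) - 14*1/19)*(223 - 105) = -3056677 + ((3 + 6) - 14/19)*118 = -3056677 + (9 - 14/19)*118 = -3056677 + (157/19)*118 = -3056677 + 18526/19 = -58058337/19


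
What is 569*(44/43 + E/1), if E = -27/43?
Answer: 9673/43 ≈ 224.95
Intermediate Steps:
E = -27/43 (E = -27*1/43 = -27/43 ≈ -0.62791)
569*(44/43 + E/1) = 569*(44/43 - 27/43/1) = 569*(44*(1/43) - 27/43*1) = 569*(44/43 - 27/43) = 569*(17/43) = 9673/43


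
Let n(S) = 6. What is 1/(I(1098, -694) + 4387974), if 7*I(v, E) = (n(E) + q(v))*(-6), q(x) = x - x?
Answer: 7/30715782 ≈ 2.2790e-7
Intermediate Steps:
q(x) = 0
I(v, E) = -36/7 (I(v, E) = ((6 + 0)*(-6))/7 = (6*(-6))/7 = (⅐)*(-36) = -36/7)
1/(I(1098, -694) + 4387974) = 1/(-36/7 + 4387974) = 1/(30715782/7) = 7/30715782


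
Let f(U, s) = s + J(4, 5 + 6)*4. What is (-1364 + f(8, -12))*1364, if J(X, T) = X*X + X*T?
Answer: -1549504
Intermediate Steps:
J(X, T) = X² + T*X
f(U, s) = 240 + s (f(U, s) = s + (4*((5 + 6) + 4))*4 = s + (4*(11 + 4))*4 = s + (4*15)*4 = s + 60*4 = s + 240 = 240 + s)
(-1364 + f(8, -12))*1364 = (-1364 + (240 - 12))*1364 = (-1364 + 228)*1364 = -1136*1364 = -1549504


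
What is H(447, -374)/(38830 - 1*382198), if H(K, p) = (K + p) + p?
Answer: 301/343368 ≈ 0.00087661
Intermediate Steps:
H(K, p) = K + 2*p
H(447, -374)/(38830 - 1*382198) = (447 + 2*(-374))/(38830 - 1*382198) = (447 - 748)/(38830 - 382198) = -301/(-343368) = -301*(-1/343368) = 301/343368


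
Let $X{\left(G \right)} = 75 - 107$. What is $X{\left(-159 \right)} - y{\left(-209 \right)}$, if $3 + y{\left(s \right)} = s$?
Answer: $180$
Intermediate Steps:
$y{\left(s \right)} = -3 + s$
$X{\left(G \right)} = -32$ ($X{\left(G \right)} = 75 - 107 = -32$)
$X{\left(-159 \right)} - y{\left(-209 \right)} = -32 - \left(-3 - 209\right) = -32 - -212 = -32 + 212 = 180$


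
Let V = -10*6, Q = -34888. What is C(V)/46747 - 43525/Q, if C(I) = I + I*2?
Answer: 2028383335/1630909336 ≈ 1.2437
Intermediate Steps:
V = -60
C(I) = 3*I (C(I) = I + 2*I = 3*I)
C(V)/46747 - 43525/Q = (3*(-60))/46747 - 43525/(-34888) = -180*1/46747 - 43525*(-1/34888) = -180/46747 + 43525/34888 = 2028383335/1630909336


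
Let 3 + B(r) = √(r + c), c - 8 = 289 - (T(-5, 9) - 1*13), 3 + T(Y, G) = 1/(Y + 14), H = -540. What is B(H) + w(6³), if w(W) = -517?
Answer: -520 + 2*I*√511/3 ≈ -520.0 + 15.07*I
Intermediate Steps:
T(Y, G) = -3 + 1/(14 + Y) (T(Y, G) = -3 + 1/(Y + 14) = -3 + 1/(14 + Y))
c = 2816/9 (c = 8 + (289 - ((-41 - 3*(-5))/(14 - 5) - 1*13)) = 8 + (289 - ((-41 + 15)/9 - 13)) = 8 + (289 - ((⅑)*(-26) - 13)) = 8 + (289 - (-26/9 - 13)) = 8 + (289 - 1*(-143/9)) = 8 + (289 + 143/9) = 8 + 2744/9 = 2816/9 ≈ 312.89)
B(r) = -3 + √(2816/9 + r) (B(r) = -3 + √(r + 2816/9) = -3 + √(2816/9 + r))
B(H) + w(6³) = (-3 + √(2816 + 9*(-540))/3) - 517 = (-3 + √(2816 - 4860)/3) - 517 = (-3 + √(-2044)/3) - 517 = (-3 + (2*I*√511)/3) - 517 = (-3 + 2*I*√511/3) - 517 = -520 + 2*I*√511/3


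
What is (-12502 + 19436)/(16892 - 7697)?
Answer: 6934/9195 ≈ 0.75411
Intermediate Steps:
(-12502 + 19436)/(16892 - 7697) = 6934/9195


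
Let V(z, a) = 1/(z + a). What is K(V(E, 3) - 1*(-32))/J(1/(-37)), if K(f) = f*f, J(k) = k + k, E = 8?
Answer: -4610533/242 ≈ -19052.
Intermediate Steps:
V(z, a) = 1/(a + z)
J(k) = 2*k
K(f) = f²
K(V(E, 3) - 1*(-32))/J(1/(-37)) = (1/(3 + 8) - 1*(-32))²/((2/(-37))) = (1/11 + 32)²/((2*(-1/37))) = (1/11 + 32)²/(-2/37) = (353/11)²*(-37/2) = (124609/121)*(-37/2) = -4610533/242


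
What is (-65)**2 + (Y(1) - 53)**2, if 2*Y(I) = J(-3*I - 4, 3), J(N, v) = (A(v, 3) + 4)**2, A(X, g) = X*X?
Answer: 20869/4 ≈ 5217.3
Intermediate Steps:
A(X, g) = X**2
J(N, v) = (4 + v**2)**2 (J(N, v) = (v**2 + 4)**2 = (4 + v**2)**2)
Y(I) = 169/2 (Y(I) = (4 + 3**2)**2/2 = (4 + 9)**2/2 = (1/2)*13**2 = (1/2)*169 = 169/2)
(-65)**2 + (Y(1) - 53)**2 = (-65)**2 + (169/2 - 53)**2 = 4225 + (63/2)**2 = 4225 + 3969/4 = 20869/4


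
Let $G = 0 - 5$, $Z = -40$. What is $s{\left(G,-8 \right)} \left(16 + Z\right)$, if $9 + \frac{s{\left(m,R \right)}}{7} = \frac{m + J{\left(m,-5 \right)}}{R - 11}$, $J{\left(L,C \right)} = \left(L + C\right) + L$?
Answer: $\frac{25368}{19} \approx 1335.2$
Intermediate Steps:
$J{\left(L,C \right)} = C + 2 L$ ($J{\left(L,C \right)} = \left(C + L\right) + L = C + 2 L$)
$G = -5$
$s{\left(m,R \right)} = -63 + \frac{7 \left(-5 + 3 m\right)}{-11 + R}$ ($s{\left(m,R \right)} = -63 + 7 \frac{m + \left(-5 + 2 m\right)}{R - 11} = -63 + 7 \frac{-5 + 3 m}{-11 + R} = -63 + \frac{7 \left(-5 + 3 m\right)}{-11 + R}$)
$s{\left(G,-8 \right)} \left(16 + Z\right) = \frac{7 \left(94 - -72 + 3 \left(-5\right)\right)}{-11 - 8} \left(16 - 40\right) = \frac{7 \left(94 + 72 - 15\right)}{-19} \left(-24\right) = 7 \left(- \frac{1}{19}\right) 151 \left(-24\right) = \left(- \frac{1057}{19}\right) \left(-24\right) = \frac{25368}{19}$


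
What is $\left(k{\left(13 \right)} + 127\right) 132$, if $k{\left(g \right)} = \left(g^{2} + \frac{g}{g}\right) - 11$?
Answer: $37752$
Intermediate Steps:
$k{\left(g \right)} = -10 + g^{2}$ ($k{\left(g \right)} = \left(g^{2} + 1\right) - 11 = \left(1 + g^{2}\right) - 11 = -10 + g^{2}$)
$\left(k{\left(13 \right)} + 127\right) 132 = \left(\left(-10 + 13^{2}\right) + 127\right) 132 = \left(\left(-10 + 169\right) + 127\right) 132 = \left(159 + 127\right) 132 = 286 \cdot 132 = 37752$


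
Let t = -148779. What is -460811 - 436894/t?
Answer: -68558562875/148779 ≈ -4.6081e+5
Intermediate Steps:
-460811 - 436894/t = -460811 - 436894/(-148779) = -460811 - 436894*(-1/148779) = -460811 + 436894/148779 = -68558562875/148779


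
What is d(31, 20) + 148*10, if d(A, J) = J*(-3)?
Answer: 1420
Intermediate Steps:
d(A, J) = -3*J
d(31, 20) + 148*10 = -3*20 + 148*10 = -60 + 1480 = 1420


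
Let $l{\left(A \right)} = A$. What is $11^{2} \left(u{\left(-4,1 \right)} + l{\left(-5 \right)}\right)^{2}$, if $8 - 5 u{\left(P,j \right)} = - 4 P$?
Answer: $\frac{131769}{25} \approx 5270.8$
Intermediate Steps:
$u{\left(P,j \right)} = \frac{8}{5} + \frac{4 P}{5}$ ($u{\left(P,j \right)} = \frac{8}{5} - \frac{\left(-4\right) P}{5} = \frac{8}{5} + \frac{4 P}{5}$)
$11^{2} \left(u{\left(-4,1 \right)} + l{\left(-5 \right)}\right)^{2} = 11^{2} \left(\left(\frac{8}{5} + \frac{4}{5} \left(-4\right)\right) - 5\right)^{2} = 121 \left(\left(\frac{8}{5} - \frac{16}{5}\right) - 5\right)^{2} = 121 \left(- \frac{8}{5} - 5\right)^{2} = 121 \left(- \frac{33}{5}\right)^{2} = 121 \cdot \frac{1089}{25} = \frac{131769}{25}$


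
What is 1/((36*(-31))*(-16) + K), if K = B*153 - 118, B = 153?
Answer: 1/41147 ≈ 2.4303e-5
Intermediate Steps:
K = 23291 (K = 153*153 - 118 = 23409 - 118 = 23291)
1/((36*(-31))*(-16) + K) = 1/((36*(-31))*(-16) + 23291) = 1/(-1116*(-16) + 23291) = 1/(17856 + 23291) = 1/41147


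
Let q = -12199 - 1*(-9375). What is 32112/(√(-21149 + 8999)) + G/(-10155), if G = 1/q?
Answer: 1/28677720 - 1784*I*√6/15 ≈ 3.487e-8 - 291.33*I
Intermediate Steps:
q = -2824 (q = -12199 + 9375 = -2824)
G = -1/2824 (G = 1/(-2824) = -1/2824 ≈ -0.00035411)
32112/(√(-21149 + 8999)) + G/(-10155) = 32112/(√(-21149 + 8999)) - 1/2824/(-10155) = 32112/(√(-12150)) - 1/2824*(-1/10155) = 32112/((45*I*√6)) + 1/28677720 = 32112*(-I*√6/270) + 1/28677720 = -1784*I*√6/15 + 1/28677720 = 1/28677720 - 1784*I*√6/15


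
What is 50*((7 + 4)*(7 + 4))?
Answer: 6050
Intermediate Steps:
50*((7 + 4)*(7 + 4)) = 50*(11*11) = 50*121 = 6050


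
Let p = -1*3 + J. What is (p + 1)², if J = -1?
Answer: 9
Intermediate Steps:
p = -4 (p = -1*3 - 1 = -3 - 1 = -4)
(p + 1)² = (-4 + 1)² = (-3)² = 9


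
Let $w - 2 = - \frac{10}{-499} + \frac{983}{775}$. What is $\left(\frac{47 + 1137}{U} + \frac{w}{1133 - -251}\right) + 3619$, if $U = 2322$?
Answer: $\frac{2249161353340837}{621399011400} \approx 3619.5$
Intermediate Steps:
$w = \frac{1271717}{386725}$ ($w = 2 + \left(- \frac{10}{-499} + \frac{983}{775}\right) = 2 + \left(\left(-10\right) \left(- \frac{1}{499}\right) + 983 \cdot \frac{1}{775}\right) = 2 + \left(\frac{10}{499} + \frac{983}{775}\right) = 2 + \frac{498267}{386725} = \frac{1271717}{386725} \approx 3.2884$)
$\left(\frac{47 + 1137}{U} + \frac{w}{1133 - -251}\right) + 3619 = \left(\frac{47 + 1137}{2322} + \frac{1271717}{386725 \left(1133 - -251\right)}\right) + 3619 = \left(1184 \cdot \frac{1}{2322} + \frac{1271717}{386725 \left(1133 + 251\right)}\right) + 3619 = \left(\frac{592}{1161} + \frac{1271717}{386725 \cdot 1384}\right) + 3619 = \left(\frac{592}{1161} + \frac{1271717}{386725} \cdot \frac{1}{1384}\right) + 3619 = \left(\frac{592}{1161} + \frac{1271717}{535227400}\right) + 3619 = \frac{318331084237}{621399011400} + 3619 = \frac{2249161353340837}{621399011400}$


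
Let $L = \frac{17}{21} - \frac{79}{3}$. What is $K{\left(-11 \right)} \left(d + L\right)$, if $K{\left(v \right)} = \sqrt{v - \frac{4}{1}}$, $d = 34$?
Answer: $\frac{178 i \sqrt{15}}{21} \approx 32.828 i$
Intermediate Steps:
$K{\left(v \right)} = \sqrt{-4 + v}$ ($K{\left(v \right)} = \sqrt{v - 4} = \sqrt{-4 + v}$)
$L = - \frac{536}{21}$ ($L = 17 \cdot \frac{1}{21} - \frac{79}{3} = \frac{17}{21} - \frac{79}{3} = - \frac{536}{21} \approx -25.524$)
$K{\left(-11 \right)} \left(d + L\right) = \sqrt{-4 - 11} \left(34 - \frac{536}{21}\right) = \sqrt{-15} \cdot \frac{178}{21} = i \sqrt{15} \cdot \frac{178}{21} = \frac{178 i \sqrt{15}}{21}$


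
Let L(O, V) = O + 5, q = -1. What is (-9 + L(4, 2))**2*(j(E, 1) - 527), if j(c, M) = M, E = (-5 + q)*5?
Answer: 0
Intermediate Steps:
L(O, V) = 5 + O
E = -30 (E = (-5 - 1)*5 = -6*5 = -30)
(-9 + L(4, 2))**2*(j(E, 1) - 527) = (-9 + (5 + 4))**2*(1 - 527) = (-9 + 9)**2*(-526) = 0**2*(-526) = 0*(-526) = 0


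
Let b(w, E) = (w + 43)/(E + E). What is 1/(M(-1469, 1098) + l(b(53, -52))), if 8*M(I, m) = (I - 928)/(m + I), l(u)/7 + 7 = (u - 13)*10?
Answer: -38584/39464015 ≈ -0.00097770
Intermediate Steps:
b(w, E) = (43 + w)/(2*E) (b(w, E) = (43 + w)/((2*E)) = (43 + w)*(1/(2*E)) = (43 + w)/(2*E))
l(u) = -959 + 70*u (l(u) = -49 + 7*((u - 13)*10) = -49 + 7*((-13 + u)*10) = -49 + 7*(-130 + 10*u) = -49 + (-910 + 70*u) = -959 + 70*u)
M(I, m) = (-928 + I)/(8*(I + m)) (M(I, m) = ((I - 928)/(m + I))/8 = ((-928 + I)/(I + m))/8 = (-928 + I)/(8*(I + m)))
1/(M(-1469, 1098) + l(b(53, -52))) = 1/((-116 + (1/8)*(-1469))/(-1469 + 1098) + (-959 + 70*((1/2)*(43 + 53)/(-52)))) = 1/((-116 - 1469/8)/(-371) + (-959 + 70*((1/2)*(-1/52)*96))) = 1/(-1/371*(-2397/8) + (-959 + 70*(-12/13))) = 1/(2397/2968 + (-959 - 840/13)) = 1/(2397/2968 - 13307/13) = 1/(-39464015/38584) = -38584/39464015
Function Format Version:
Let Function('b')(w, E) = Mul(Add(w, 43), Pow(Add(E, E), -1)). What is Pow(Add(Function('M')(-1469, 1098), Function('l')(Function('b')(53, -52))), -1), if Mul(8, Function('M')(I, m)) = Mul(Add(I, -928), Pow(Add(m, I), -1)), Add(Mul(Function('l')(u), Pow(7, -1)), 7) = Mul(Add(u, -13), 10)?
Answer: Rational(-38584, 39464015) ≈ -0.00097770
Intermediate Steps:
Function('b')(w, E) = Mul(Rational(1, 2), Pow(E, -1), Add(43, w)) (Function('b')(w, E) = Mul(Add(43, w), Pow(Mul(2, E), -1)) = Mul(Add(43, w), Mul(Rational(1, 2), Pow(E, -1))) = Mul(Rational(1, 2), Pow(E, -1), Add(43, w)))
Function('l')(u) = Add(-959, Mul(70, u)) (Function('l')(u) = Add(-49, Mul(7, Mul(Add(u, -13), 10))) = Add(-49, Mul(7, Mul(Add(-13, u), 10))) = Add(-49, Mul(7, Add(-130, Mul(10, u)))) = Add(-49, Add(-910, Mul(70, u))) = Add(-959, Mul(70, u)))
Function('M')(I, m) = Mul(Rational(1, 8), Pow(Add(I, m), -1), Add(-928, I)) (Function('M')(I, m) = Mul(Rational(1, 8), Mul(Add(I, -928), Pow(Add(m, I), -1))) = Mul(Rational(1, 8), Mul(Add(-928, I), Pow(Add(I, m), -1))) = Mul(Rational(1, 8), Mul(Pow(Add(I, m), -1), Add(-928, I))) = Mul(Rational(1, 8), Pow(Add(I, m), -1), Add(-928, I)))
Pow(Add(Function('M')(-1469, 1098), Function('l')(Function('b')(53, -52))), -1) = Pow(Add(Mul(Pow(Add(-1469, 1098), -1), Add(-116, Mul(Rational(1, 8), -1469))), Add(-959, Mul(70, Mul(Rational(1, 2), Pow(-52, -1), Add(43, 53))))), -1) = Pow(Add(Mul(Pow(-371, -1), Add(-116, Rational(-1469, 8))), Add(-959, Mul(70, Mul(Rational(1, 2), Rational(-1, 52), 96)))), -1) = Pow(Add(Mul(Rational(-1, 371), Rational(-2397, 8)), Add(-959, Mul(70, Rational(-12, 13)))), -1) = Pow(Add(Rational(2397, 2968), Add(-959, Rational(-840, 13))), -1) = Pow(Add(Rational(2397, 2968), Rational(-13307, 13)), -1) = Pow(Rational(-39464015, 38584), -1) = Rational(-38584, 39464015)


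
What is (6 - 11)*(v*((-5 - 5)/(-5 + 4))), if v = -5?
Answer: 250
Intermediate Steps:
(6 - 11)*(v*((-5 - 5)/(-5 + 4))) = (6 - 11)*(-5*(-5 - 5)/(-5 + 4)) = -(-25)*(-10/(-1)) = -(-25)*(-10*(-1)) = -(-25)*10 = -5*(-50) = 250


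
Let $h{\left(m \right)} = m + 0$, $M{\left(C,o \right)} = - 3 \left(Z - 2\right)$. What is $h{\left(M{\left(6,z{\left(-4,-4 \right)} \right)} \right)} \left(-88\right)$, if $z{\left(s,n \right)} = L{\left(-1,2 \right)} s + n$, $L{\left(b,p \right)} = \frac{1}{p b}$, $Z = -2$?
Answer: $-1056$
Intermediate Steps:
$L{\left(b,p \right)} = \frac{1}{b p}$
$z{\left(s,n \right)} = n - \frac{s}{2}$ ($z{\left(s,n \right)} = \frac{1}{\left(-1\right) 2} s + n = \left(-1\right) \frac{1}{2} s + n = - \frac{s}{2} + n = n - \frac{s}{2}$)
$M{\left(C,o \right)} = 12$ ($M{\left(C,o \right)} = - 3 \left(-2 - 2\right) = \left(-3\right) \left(-4\right) = 12$)
$h{\left(m \right)} = m$
$h{\left(M{\left(6,z{\left(-4,-4 \right)} \right)} \right)} \left(-88\right) = 12 \left(-88\right) = -1056$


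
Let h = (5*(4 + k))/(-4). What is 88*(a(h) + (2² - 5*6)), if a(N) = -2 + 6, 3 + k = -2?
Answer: -1936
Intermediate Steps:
k = -5 (k = -3 - 2 = -5)
h = 5/4 (h = (5*(4 - 5))/(-4) = (5*(-1))*(-¼) = -5*(-¼) = 5/4 ≈ 1.2500)
a(N) = 4
88*(a(h) + (2² - 5*6)) = 88*(4 + (2² - 5*6)) = 88*(4 + (4 - 30)) = 88*(4 - 26) = 88*(-22) = -1936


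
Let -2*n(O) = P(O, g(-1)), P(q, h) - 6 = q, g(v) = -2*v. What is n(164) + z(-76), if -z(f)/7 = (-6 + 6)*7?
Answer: -85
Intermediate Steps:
P(q, h) = 6 + q
n(O) = -3 - O/2 (n(O) = -(6 + O)/2 = -3 - O/2)
z(f) = 0 (z(f) = -7*(-6 + 6)*7 = -0*7 = -7*0 = 0)
n(164) + z(-76) = (-3 - 1/2*164) + 0 = (-3 - 82) + 0 = -85 + 0 = -85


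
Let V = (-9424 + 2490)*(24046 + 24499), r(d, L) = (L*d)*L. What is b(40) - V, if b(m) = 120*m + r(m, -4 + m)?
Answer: 336667670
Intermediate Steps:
r(d, L) = d*L²
V = -336611030 (V = -6934*48545 = -336611030)
b(m) = 120*m + m*(-4 + m)²
b(40) - V = 40*(120 + (-4 + 40)²) - 1*(-336611030) = 40*(120 + 36²) + 336611030 = 40*(120 + 1296) + 336611030 = 40*1416 + 336611030 = 56640 + 336611030 = 336667670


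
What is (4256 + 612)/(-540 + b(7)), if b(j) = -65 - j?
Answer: -1217/153 ≈ -7.9542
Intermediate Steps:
(4256 + 612)/(-540 + b(7)) = (4256 + 612)/(-540 + (-65 - 1*7)) = 4868/(-540 + (-65 - 7)) = 4868/(-540 - 72) = 4868/(-612) = 4868*(-1/612) = -1217/153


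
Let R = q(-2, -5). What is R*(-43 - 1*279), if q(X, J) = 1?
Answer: -322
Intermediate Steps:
R = 1
R*(-43 - 1*279) = 1*(-43 - 1*279) = 1*(-43 - 279) = 1*(-322) = -322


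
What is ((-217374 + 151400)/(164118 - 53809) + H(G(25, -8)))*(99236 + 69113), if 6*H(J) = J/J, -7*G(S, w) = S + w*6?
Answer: -48069531715/661854 ≈ -72629.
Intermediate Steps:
G(S, w) = -6*w/7 - S/7 (G(S, w) = -(S + w*6)/7 = -(S + 6*w)/7 = -6*w/7 - S/7)
H(J) = 1/6 (H(J) = (J/J)/6 = (1/6)*1 = 1/6)
((-217374 + 151400)/(164118 - 53809) + H(G(25, -8)))*(99236 + 69113) = ((-217374 + 151400)/(164118 - 53809) + 1/6)*(99236 + 69113) = (-65974/110309 + 1/6)*168349 = -285535/661854*168349 = -48069531715/661854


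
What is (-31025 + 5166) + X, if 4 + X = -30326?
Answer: -56189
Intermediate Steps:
X = -30330 (X = -4 - 30326 = -30330)
(-31025 + 5166) + X = (-31025 + 5166) - 30330 = -25859 - 30330 = -56189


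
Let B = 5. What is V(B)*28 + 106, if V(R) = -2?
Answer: 50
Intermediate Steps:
V(B)*28 + 106 = -2*28 + 106 = -56 + 106 = 50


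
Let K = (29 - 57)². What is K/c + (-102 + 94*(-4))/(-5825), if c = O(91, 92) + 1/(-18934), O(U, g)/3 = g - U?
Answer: 86494942078/330865825 ≈ 261.42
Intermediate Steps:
O(U, g) = -3*U + 3*g (O(U, g) = 3*(g - U) = -3*U + 3*g)
K = 784 (K = (-28)² = 784)
c = 56801/18934 (c = (-3*91 + 3*92) + 1/(-18934) = (-273 + 276) - 1/18934 = 3 - 1/18934 = 56801/18934 ≈ 2.9999)
K/c + (-102 + 94*(-4))/(-5825) = 784/(56801/18934) + (-102 + 94*(-4))/(-5825) = 784*(18934/56801) + (-102 - 376)*(-1/5825) = 14844256/56801 - 478*(-1/5825) = 14844256/56801 + 478/5825 = 86494942078/330865825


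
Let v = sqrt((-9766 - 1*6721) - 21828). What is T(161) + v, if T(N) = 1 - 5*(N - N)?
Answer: 1 + I*sqrt(38315) ≈ 1.0 + 195.74*I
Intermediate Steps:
T(N) = 1 (T(N) = 1 - 5*0 = 1 + 0 = 1)
v = I*sqrt(38315) (v = sqrt((-9766 - 6721) - 21828) = sqrt(-16487 - 21828) = sqrt(-38315) = I*sqrt(38315) ≈ 195.74*I)
T(161) + v = 1 + I*sqrt(38315)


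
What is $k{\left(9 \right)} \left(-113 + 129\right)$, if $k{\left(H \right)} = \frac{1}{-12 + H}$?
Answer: $- \frac{16}{3} \approx -5.3333$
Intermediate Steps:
$k{\left(9 \right)} \left(-113 + 129\right) = \frac{-113 + 129}{-12 + 9} = \frac{1}{-3} \cdot 16 = \left(- \frac{1}{3}\right) 16 = - \frac{16}{3}$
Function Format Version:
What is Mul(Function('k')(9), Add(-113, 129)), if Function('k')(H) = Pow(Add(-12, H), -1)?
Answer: Rational(-16, 3) ≈ -5.3333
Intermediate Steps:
Mul(Function('k')(9), Add(-113, 129)) = Mul(Pow(Add(-12, 9), -1), Add(-113, 129)) = Mul(Pow(-3, -1), 16) = Mul(Rational(-1, 3), 16) = Rational(-16, 3)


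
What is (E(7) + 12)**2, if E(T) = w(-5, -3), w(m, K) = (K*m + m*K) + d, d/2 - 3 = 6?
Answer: 3600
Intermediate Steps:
d = 18 (d = 6 + 2*6 = 6 + 12 = 18)
w(m, K) = 18 + 2*K*m (w(m, K) = (K*m + m*K) + 18 = (K*m + K*m) + 18 = 2*K*m + 18 = 18 + 2*K*m)
E(T) = 48 (E(T) = 18 + 2*(-3)*(-5) = 18 + 30 = 48)
(E(7) + 12)**2 = (48 + 12)**2 = 60**2 = 3600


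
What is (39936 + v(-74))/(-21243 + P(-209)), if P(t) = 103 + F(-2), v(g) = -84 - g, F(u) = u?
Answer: -19963/10571 ≈ -1.8885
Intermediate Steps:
P(t) = 101 (P(t) = 103 - 2 = 101)
(39936 + v(-74))/(-21243 + P(-209)) = (39936 + (-84 - 1*(-74)))/(-21243 + 101) = (39936 + (-84 + 74))/(-21142) = (39936 - 10)*(-1/21142) = 39926*(-1/21142) = -19963/10571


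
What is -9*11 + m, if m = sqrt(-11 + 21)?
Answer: -99 + sqrt(10) ≈ -95.838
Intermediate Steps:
m = sqrt(10) ≈ 3.1623
-9*11 + m = -9*11 + sqrt(10) = -99 + sqrt(10)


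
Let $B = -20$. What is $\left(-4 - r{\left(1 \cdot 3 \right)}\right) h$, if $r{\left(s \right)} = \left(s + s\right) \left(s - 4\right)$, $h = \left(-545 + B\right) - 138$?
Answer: $-1406$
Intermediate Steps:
$h = -703$ ($h = \left(-545 - 20\right) - 138 = -565 - 138 = -703$)
$r{\left(s \right)} = 2 s \left(-4 + s\right)$
$\left(-4 - r{\left(1 \cdot 3 \right)}\right) h = \left(-4 - 2 \cdot 1 \cdot 3 \left(-4 + 1 \cdot 3\right)\right) \left(-703\right) = \left(-4 - 2 \cdot 3 \left(-4 + 3\right)\right) \left(-703\right) = \left(-4 - 2 \cdot 3 \left(-1\right)\right) \left(-703\right) = \left(-4 - -6\right) \left(-703\right) = \left(-4 + 6\right) \left(-703\right) = 2 \left(-703\right) = -1406$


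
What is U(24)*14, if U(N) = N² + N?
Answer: 8400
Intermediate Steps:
U(N) = N + N²
U(24)*14 = (24*(1 + 24))*14 = (24*25)*14 = 600*14 = 8400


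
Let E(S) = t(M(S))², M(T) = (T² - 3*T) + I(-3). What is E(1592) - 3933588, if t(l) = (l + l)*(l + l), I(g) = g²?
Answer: 655230349951293721334506108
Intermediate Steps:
M(T) = 9 + T² - 3*T (M(T) = (T² - 3*T) + (-3)² = (T² - 3*T) + 9 = 9 + T² - 3*T)
t(l) = 4*l² (t(l) = (2*l)*(2*l) = 4*l²)
E(S) = 16*(9 + S² - 3*S)⁴ (E(S) = (4*(9 + S² - 3*S)²)² = 16*(9 + S² - 3*S)⁴)
E(1592) - 3933588 = 16*(9 + 1592² - 3*1592)⁴ - 3933588 = 16*(9 + 2534464 - 4776)⁴ - 3933588 = 16*2529697⁴ - 3933588 = 16*40951896871955857583652481 - 3933588 = 655230349951293721338439696 - 3933588 = 655230349951293721334506108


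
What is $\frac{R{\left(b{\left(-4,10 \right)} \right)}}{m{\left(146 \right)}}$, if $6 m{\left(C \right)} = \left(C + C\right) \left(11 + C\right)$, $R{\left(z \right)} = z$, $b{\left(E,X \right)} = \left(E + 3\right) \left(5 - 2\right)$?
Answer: $- \frac{9}{22922} \approx -0.00039264$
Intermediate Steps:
$b{\left(E,X \right)} = 9 + 3 E$ ($b{\left(E,X \right)} = \left(3 + E\right) 3 = 9 + 3 E$)
$m{\left(C \right)} = \frac{C \left(11 + C\right)}{3}$ ($m{\left(C \right)} = \frac{\left(C + C\right) \left(11 + C\right)}{6} = \frac{2 C \left(11 + C\right)}{6} = \frac{C \left(11 + C\right)}{3}$)
$\frac{R{\left(b{\left(-4,10 \right)} \right)}}{m{\left(146 \right)}} = \frac{9 + 3 \left(-4\right)}{\frac{1}{3} \cdot 146 \left(11 + 146\right)} = \frac{9 - 12}{\frac{1}{3} \cdot 146 \cdot 157} = - \frac{3}{\frac{22922}{3}} = \left(-3\right) \frac{3}{22922} = - \frac{9}{22922}$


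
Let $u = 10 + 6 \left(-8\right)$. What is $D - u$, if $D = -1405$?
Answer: $-1367$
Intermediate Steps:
$u = -38$ ($u = 10 - 48 = -38$)
$D - u = -1405 - -38 = -1405 + 38 = -1367$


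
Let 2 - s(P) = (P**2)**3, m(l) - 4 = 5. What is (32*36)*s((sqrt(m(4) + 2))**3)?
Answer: -2716355737728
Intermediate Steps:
m(l) = 9 (m(l) = 4 + 5 = 9)
s(P) = 2 - P**6 (s(P) = 2 - (P**2)**3 = 2 - P**6)
(32*36)*s((sqrt(m(4) + 2))**3) = (32*36)*(2 - ((sqrt(9 + 2))**3)**6) = 1152*(2 - ((sqrt(11))**3)**6) = 1152*(2 - (11*sqrt(11))**6) = 1152*(2 - 1*2357947691) = 1152*(2 - 2357947691) = 1152*(-2357947689) = -2716355737728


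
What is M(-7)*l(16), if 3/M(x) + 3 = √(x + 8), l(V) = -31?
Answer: 93/2 ≈ 46.500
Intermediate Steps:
M(x) = 3/(-3 + √(8 + x)) (M(x) = 3/(-3 + √(x + 8)) = 3/(-3 + √(8 + x)))
M(-7)*l(16) = (3/(-3 + √(8 - 7)))*(-31) = (3/(-3 + √1))*(-31) = (3/(-3 + 1))*(-31) = (3/(-2))*(-31) = (3*(-½))*(-31) = -3/2*(-31) = 93/2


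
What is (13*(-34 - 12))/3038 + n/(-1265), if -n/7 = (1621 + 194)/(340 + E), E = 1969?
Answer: -15528104/80669533 ≈ -0.19249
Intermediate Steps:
n = -12705/2309 (n = -7*(1621 + 194)/(340 + 1969) = -12705/2309 ≈ -5.5024)
(13*(-34 - 12))/3038 + n/(-1265) = (13*(-34 - 12))/3038 - 12705/2309/(-1265) = (13*(-46))*(1/3038) - 12705/2309*(-1/1265) = -598*1/3038 + 231/53107 = -299/1519 + 231/53107 = -15528104/80669533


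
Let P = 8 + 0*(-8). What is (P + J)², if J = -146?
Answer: 19044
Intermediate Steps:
P = 8 (P = 8 + 0 = 8)
(P + J)² = (8 - 146)² = (-138)² = 19044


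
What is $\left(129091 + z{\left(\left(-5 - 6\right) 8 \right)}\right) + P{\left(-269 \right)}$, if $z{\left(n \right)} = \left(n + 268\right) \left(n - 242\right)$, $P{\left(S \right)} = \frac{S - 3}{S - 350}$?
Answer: $\frac{43139001}{619} \approx 69692.0$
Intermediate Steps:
$P{\left(S \right)} = \frac{-3 + S}{-350 + S}$
$z{\left(n \right)} = \left(-242 + n\right) \left(268 + n\right)$ ($z{\left(n \right)} = \left(268 + n\right) \left(-242 + n\right) = \left(-242 + n\right) \left(268 + n\right)$)
$\left(129091 + z{\left(\left(-5 - 6\right) 8 \right)}\right) + P{\left(-269 \right)} = \left(129091 + \left(-64856 + \left(\left(-5 - 6\right) 8\right)^{2} + 26 \left(-5 - 6\right) 8\right)\right) + \frac{-3 - 269}{-350 - 269} = \left(129091 + \left(-64856 + \left(\left(-11\right) 8\right)^{2} + 26 \left(\left(-11\right) 8\right)\right)\right) + \frac{1}{-619} \left(-272\right) = \left(129091 + \left(-64856 + \left(-88\right)^{2} + 26 \left(-88\right)\right)\right) - - \frac{272}{619} = \left(129091 - 59400\right) + \frac{272}{619} = 69691 + \frac{272}{619} = \frac{43139001}{619}$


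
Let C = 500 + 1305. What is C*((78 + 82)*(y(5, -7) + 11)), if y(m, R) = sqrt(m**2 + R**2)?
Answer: 3176800 + 288800*sqrt(74) ≈ 5.6612e+6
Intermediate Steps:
C = 1805
y(m, R) = sqrt(R**2 + m**2)
C*((78 + 82)*(y(5, -7) + 11)) = 1805*((78 + 82)*(sqrt((-7)**2 + 5**2) + 11)) = 1805*(160*(sqrt(49 + 25) + 11)) = 1805*(160*(sqrt(74) + 11)) = 1805*(160*(11 + sqrt(74))) = 1805*(1760 + 160*sqrt(74)) = 3176800 + 288800*sqrt(74)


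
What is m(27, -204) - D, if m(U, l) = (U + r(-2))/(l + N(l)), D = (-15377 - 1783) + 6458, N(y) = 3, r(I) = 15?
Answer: 717020/67 ≈ 10702.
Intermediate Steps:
D = -10702 (D = -17160 + 6458 = -10702)
m(U, l) = (15 + U)/(3 + l) (m(U, l) = (U + 15)/(l + 3) = (15 + U)/(3 + l))
m(27, -204) - D = (15 + 27)/(3 - 204) - 1*(-10702) = 42/(-201) + 10702 = -1/201*42 + 10702 = -14/67 + 10702 = 717020/67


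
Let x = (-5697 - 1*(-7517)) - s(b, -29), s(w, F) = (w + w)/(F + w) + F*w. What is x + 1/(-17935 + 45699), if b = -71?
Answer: -166875497/694100 ≈ -240.42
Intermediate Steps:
s(w, F) = F*w + 2*w/(F + w) (s(w, F) = (2*w)/(F + w) + F*w = 2*w/(F + w) + F*w = F*w + 2*w/(F + w))
x = -12021/50 (x = (-5697 - 1*(-7517)) - (-71)*(2 + (-29)² - 29*(-71))/(-29 - 71) = (-5697 + 7517) - (-71)*(2 + 841 + 2059)/(-100) = 1820 - (-71)*(-1)*2902/100 = 1820 - 1*103021/50 = 1820 - 103021/50 = -12021/50 ≈ -240.42)
x + 1/(-17935 + 45699) = -12021/50 + 1/(-17935 + 45699) = -12021/50 + 1/27764 = -166875497/694100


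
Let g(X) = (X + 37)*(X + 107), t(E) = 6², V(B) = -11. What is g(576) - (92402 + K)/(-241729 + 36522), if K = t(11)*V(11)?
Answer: 85915953559/205207 ≈ 4.1868e+5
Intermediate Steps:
t(E) = 36
K = -396 (K = 36*(-11) = -396)
g(X) = (37 + X)*(107 + X)
g(576) - (92402 + K)/(-241729 + 36522) = (3959 + 576² + 144*576) - (92402 - 396)/(-241729 + 36522) = (3959 + 331776 + 82944) - 92006/(-205207) = 418679 - 92006*(-1)/205207 = 418679 - 1*(-92006/205207) = 418679 + 92006/205207 = 85915953559/205207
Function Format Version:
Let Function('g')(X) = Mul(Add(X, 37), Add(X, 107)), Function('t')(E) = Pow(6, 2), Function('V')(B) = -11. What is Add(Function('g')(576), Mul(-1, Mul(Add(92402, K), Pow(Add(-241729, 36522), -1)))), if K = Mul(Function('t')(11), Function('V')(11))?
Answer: Rational(85915953559, 205207) ≈ 4.1868e+5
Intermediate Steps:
Function('t')(E) = 36
K = -396 (K = Mul(36, -11) = -396)
Function('g')(X) = Mul(Add(37, X), Add(107, X))
Add(Function('g')(576), Mul(-1, Mul(Add(92402, K), Pow(Add(-241729, 36522), -1)))) = Add(Add(3959, Pow(576, 2), Mul(144, 576)), Mul(-1, Mul(Add(92402, -396), Pow(Add(-241729, 36522), -1)))) = Add(Add(3959, 331776, 82944), Mul(-1, Mul(92006, Pow(-205207, -1)))) = Add(418679, Mul(-1, Mul(92006, Rational(-1, 205207)))) = Add(418679, Mul(-1, Rational(-92006, 205207))) = Add(418679, Rational(92006, 205207)) = Rational(85915953559, 205207)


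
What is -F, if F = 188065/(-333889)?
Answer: 188065/333889 ≈ 0.56326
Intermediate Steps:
F = -188065/333889 (F = 188065*(-1/333889) = -188065/333889 ≈ -0.56326)
-F = -1*(-188065/333889) = 188065/333889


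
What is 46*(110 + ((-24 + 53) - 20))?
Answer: 5474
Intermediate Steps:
46*(110 + ((-24 + 53) - 20)) = 46*(110 + (29 - 20)) = 46*(110 + 9) = 46*119 = 5474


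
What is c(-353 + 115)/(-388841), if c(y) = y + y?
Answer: 28/22873 ≈ 0.0012242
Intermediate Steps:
c(y) = 2*y
c(-353 + 115)/(-388841) = (2*(-353 + 115))/(-388841) = (2*(-238))*(-1/388841) = -476*(-1/388841) = 28/22873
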